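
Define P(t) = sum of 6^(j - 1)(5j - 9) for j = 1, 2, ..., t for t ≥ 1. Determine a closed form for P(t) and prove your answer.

P(t) = 6^t(t - 2) + 2

We claim P(t) = 6^t(t - 2) + 2 for all t ≥ 1.
For the base case t = 1: P(1) = -4, and the closed form gives -4. They agree.
For the inductive step, assume it holds for an arbitrary j ≥ 1, so P(j) = 6^j(j - 2) + 2.
Then P(j+1) = P(j) + (6^j(5j - 4)) = (6^j(j - 2) + 2) + (6^j(5j - 4)).
Simplifying, P(j+1) = 6·6^j·j - 6·6^j + 2 = 6^(j+1)((j+1) - 2) + 2,
which is the closed form with t = j+1.
Hence, by induction on t, the claim holds for every t ≥ 1.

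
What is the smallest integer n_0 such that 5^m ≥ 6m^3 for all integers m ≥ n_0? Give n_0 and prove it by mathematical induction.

At m = 3: 125 < 162, so the inequality fails and n_0 ≥ 4. We prove 5^m ≥ 6m^3 for all m ≥ 4.
For the base case m = 4: 5^m = 625 and 6m^3 = 384, so 625 ≥ 384.
Inductive step: suppose the statement holds for some r ≥ 4, so 5^r ≥ 6r^3.
Then 5^(r + 1) = 5·(5^r) ≥ 5·(6r^3).
Also, for r ≥ 4 we have 5·(6r^3) ≥ 6(r+1)^3, since 5 ≥ (1 + 1/r)^3 for all r ≥ 4.
Combining, 5^(r + 1) ≥ 6(r+1)^3.
By induction, the statement is established for all m ≥ 4.
Hence the smallest such n_0 is 4.

n_0 = 4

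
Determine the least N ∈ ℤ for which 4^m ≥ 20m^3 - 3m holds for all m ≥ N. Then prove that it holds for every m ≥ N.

N = 7

At m = 6: 4096 < 4302, so the inequality fails and N ≥ 7. We prove 4^m ≥ 20m^3 - 3m for all m ≥ 7.
When m = 7: 4^m = 16384 and 20m^3 - 3m = 6839, so 16384 ≥ 6839.
Suppose the result is true for m = j, so 4^j ≥ 20j^3 - 3j.
Then 4^(j + 1) = 4·(4^j) ≥ 4·(20j^3 - 3j).
Also, for j ≥ 7 we have 4·(20j^3 - 3j) ≥ 20(j+1)^3 - 3(j+1), since 4·(20j^3 - 3j) − (20(j+1)^3 - 3(j+1)) = 60j^3 - 60j^2 - 69j - 17, which is nonnegative for all j ≥ 7.
Combining, 4^(j + 1) ≥ 20(j+1)^3 - 3(j+1).
This completes the induction.
Hence the smallest such N is 7.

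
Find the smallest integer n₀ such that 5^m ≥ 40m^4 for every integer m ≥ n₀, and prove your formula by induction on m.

n₀ = 8

At m = 7: 78125 < 96040, so the inequality fails and n₀ ≥ 8. We prove 5^m ≥ 40m^4 for all m ≥ 8.
Base step (m = 8): 5^m = 390625 and 40m^4 = 163840, so 390625 ≥ 163840.
For the inductive step, assume it holds for an arbitrary r ≥ 8, so 5^r ≥ 40r^4.
Then 5^(r + 1) = 5·(5^r) ≥ 5·(40r^4).
Also, for r ≥ 8 we have 5·(40r^4) ≥ 40(r+1)^4, since 5 ≥ (1 + 1/r)^4 for all r ≥ 8.
Combining, 5^(r + 1) ≥ 40(r+1)^4.
By the principle of mathematical induction, the result holds for all m ≥ 8.
Hence the smallest such n₀ is 8.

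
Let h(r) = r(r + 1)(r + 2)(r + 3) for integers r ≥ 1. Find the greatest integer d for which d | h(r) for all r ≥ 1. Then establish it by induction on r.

Computing the first values: h(1) = 24 and h(2) = 120; gcd(24, 120) = 24, so d ≤ 24.
We prove 24 | r(r + 1)(r + 2)(r + 3) for all r ≥ 1 by induction on r.
For the base case r = 1: h(1) = 24 = 24·(1), so 24 | h(1).
Inductive step: suppose the statement holds for some i ≥ 1, i.e. 24 | h(i). Then
h(i+1) − h(i) = (i+1)·(i+2)·(i+3)·(i+4) − i·(i+1)·(i+2)·(i+3) = (i+1)·(i+2)·(i+3)·[(i+4) − i] = 4·(i+1)·(i+2)·(i+3). The product of 3 consecutive integers is divisible by (3)! = 6, so h(i+1) − h(i) is divisible by 4·6 = 24. By the inductive hypothesis 24 | h(i), hence 24 | h(i+1).
Hence, by induction on r, the claim holds for every r ≥ 1.
Therefore the largest such d is 24.

d = 24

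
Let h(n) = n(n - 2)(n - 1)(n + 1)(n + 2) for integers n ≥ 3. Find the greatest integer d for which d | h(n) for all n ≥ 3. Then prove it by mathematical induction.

Computing the first values: h(3) = 120 and h(4) = 720; gcd(120, 720) = 120, so d ≤ 120.
We prove 120 | n(n - 2)(n - 1)(n + 1)(n + 2) for all n ≥ 3 by induction on n.
Base case (n = 3): h(3) = 120 = 120·(1), so 120 | h(3).
Suppose the result is true for n = j, i.e. 120 | h(j). Then
h(j+1) − h(j) = (j-1)·j·(j+1)·(j+2)·(j+3) − (j-2)·(j-1)·j·(j+1)·(j+2) = (j-1)·j·(j+1)·(j+2)·[(j+3) − (j-2)] = 5·(j-1)·j·(j+1)·(j+2). The product of 4 consecutive integers is divisible by (4)! = 24, so h(j+1) − h(j) is divisible by 5·24 = 120. By the inductive hypothesis 120 | h(j), hence 120 | h(j+1).
By induction, the statement is established for all n ≥ 3.
Therefore the largest such d is 120.

d = 120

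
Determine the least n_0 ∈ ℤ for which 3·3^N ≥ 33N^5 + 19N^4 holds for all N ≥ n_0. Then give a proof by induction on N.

At N = 14: 14348907 < 18478096, so the inequality fails and n_0 ≥ 15. We prove 3·3^N ≥ 33N^5 + 19N^4 for all N ≥ 15.
When N = 15: 3·3^N = 43046721 and 33N^5 + 19N^4 = 26021250, so 43046721 ≥ 26021250.
For the inductive step, assume it holds for an arbitrary j ≥ 15, so 3·3^j ≥ 33j^5 + 19j^4.
Then 3·3^(j + 1) = 3·(3·3^j) ≥ 3·(33j^5 + 19j^4).
Also, for j ≥ 15 we have 3·(33j^5 + 19j^4) ≥ 33(j+1)^5 + 19(j+1)^4, since 3·(33j^5 + 19j^4) − (33(j+1)^5 + 19(j+1)^4) = 66j^5 - 127j^4 - 406j^3 - 444j^2 - 241j - 52, which is nonnegative for all j ≥ 15.
Combining, 3·3^(j + 1) ≥ 33(j+1)^5 + 19(j+1)^4.
By induction, the statement is established for all N ≥ 15.
Hence the smallest such n_0 is 15.

n_0 = 15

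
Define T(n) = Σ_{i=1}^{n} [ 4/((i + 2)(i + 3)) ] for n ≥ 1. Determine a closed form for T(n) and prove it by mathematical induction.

T(n) = 4n/(3(n + 3))

We claim T(n) = 4n/(3(n + 3)) for all n ≥ 1.
Base step (n = 1): T(1) = 1/3, and the closed form gives 1/3. They agree.
Inductive step: assume the claim holds for n = i, so T(i) = 4i/(3(i + 3)).
Then T(i+1) = T(i) + (4/((i + 3)(i + 4))) = (4i/(3(i + 3))) + (4/((i + 3)(i + 4))).
Simplifying, T(i+1) = 4(i + 1)/(3(i + 4)) = 4(i+1)/(3((i+1) + 3)),
which is the closed form with n = i+1.
By the principle of mathematical induction, the result holds for all n ≥ 1.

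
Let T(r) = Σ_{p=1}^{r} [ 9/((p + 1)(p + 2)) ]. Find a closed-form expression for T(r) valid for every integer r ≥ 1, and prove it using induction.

We claim T(r) = 9r/(2(r + 2)) for all r ≥ 1.
When r = 1: T(1) = 3/2, and the closed form gives 3/2. They agree.
Inductive step: suppose the statement holds for some p ≥ 1, so T(p) = 9p/(2(p + 2)).
Then T(p+1) = T(p) + (9/((p + 2)(p + 3))) = (9p/(2(p + 2))) + (9/((p + 2)(p + 3))).
Simplifying, T(p+1) = 9(p + 1)/(2(p + 3)) = 9(p+1)/(2((p+1) + 2)),
which is the closed form with r = p+1.
By the principle of mathematical induction, the result holds for all r ≥ 1.

T(r) = 9r/(2(r + 2))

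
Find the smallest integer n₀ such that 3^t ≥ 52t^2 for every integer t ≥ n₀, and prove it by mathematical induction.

At t = 7: 2187 < 2548, so the inequality fails and n₀ ≥ 8. We prove 3^t ≥ 52t^2 for all t ≥ 8.
Base case (t = 8): 3^t = 6561 and 52t^2 = 3328, so 6561 ≥ 3328.
For the inductive step, assume it holds for an arbitrary p ≥ 8, so 3^p ≥ 52p^2.
Then 3^(p + 1) = 3·(3^p) ≥ 3·(52p^2).
Also, for p ≥ 8 we have 3·(52p^2) ≥ 52(p+1)^2, since 3 ≥ (1 + 1/p)^2 for all p ≥ 8.
Combining, 3^(p + 1) ≥ 52(p+1)^2.
By the principle of mathematical induction, the result holds for all t ≥ 8.
Hence the smallest such n₀ is 8.

n₀ = 8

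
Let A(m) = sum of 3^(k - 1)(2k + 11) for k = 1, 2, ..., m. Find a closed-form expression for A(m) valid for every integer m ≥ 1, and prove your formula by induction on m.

A(m) = 3^m(m + 5) - 5

We claim A(m) = 3^m(m + 5) - 5 for all m ≥ 1.
When m = 1: A(1) = 13, and the closed form gives 13. They agree.
Inductive step: suppose the statement holds for some k ≥ 1, so A(k) = 3^k(k + 5) - 5.
Then A(k+1) = A(k) + (3^k(2k + 13)) = (3^k(k + 5) - 5) + (3^k(2k + 13)).
Simplifying, A(k+1) = 3·3^k·k + 18·3^k - 5 = 3^(k+1)((k+1) + 5) - 5,
which is the closed form with m = k+1.
By induction, the statement is established for all m ≥ 1.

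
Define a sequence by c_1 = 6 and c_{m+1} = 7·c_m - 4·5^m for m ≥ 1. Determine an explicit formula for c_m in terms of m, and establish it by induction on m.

Computing the first terms: c_1 = 6, c_2 = 22, c_3 = 54. This suggests c_m = 2·5^m - 4·7^(m - 1).
For the base case m = 1: the formula gives 6 = 6 = c_1.
For the inductive step, assume it holds for an arbitrary j ≥ 1, so c_j = 2·5^j - 4·7^(j - 1).
Then c_{j+1} = 7·c_j - 4·5^j = 7·(2·5^j - 4·7^(j - 1)) - 4·5^j = 2·5^(j + 1) - 4·7^j = 2·5^(j+1) - 4·7^((j+1) - 1),
which is the claimed formula at m = j+1.
By the principle of mathematical induction, the result holds for all m ≥ 1.

c_m = 2·5^m - 4·7^(m - 1)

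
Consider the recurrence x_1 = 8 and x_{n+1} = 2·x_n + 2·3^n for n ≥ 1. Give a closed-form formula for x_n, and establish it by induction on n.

Computing the first terms: x_1 = 8, x_2 = 22, x_3 = 62. This suggests x_n = 2^n + 2·3^n.
When n = 1: the formula gives 8 = 8 = x_1.
Inductive step: assume the claim holds for n = j, so x_j = 2^j + 2·3^j.
Then x_{j+1} = 2·x_j + 2·3^j = 2·(2^j + 2·3^j) + 2·3^j = 2^(j + 1) + 2·3^(j + 1),
which is the claimed formula at n = j+1.
Hence, by induction on n, the claim holds for every n ≥ 1.

x_n = 2^n + 2·3^n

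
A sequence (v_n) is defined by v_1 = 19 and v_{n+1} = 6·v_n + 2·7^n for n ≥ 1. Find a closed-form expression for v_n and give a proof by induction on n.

Computing the first terms: v_1 = 19, v_2 = 128, v_3 = 866. This suggests v_n = 5·6^(n - 1) + 2·7^n.
When n = 1: the formula gives 19 = 19 = v_1.
Suppose the result is true for n = i, so v_i = 5·6^(i - 1) + 2·7^i.
Then v_{i+1} = 6·v_i + 2·7^i = 6·(5·6^(i - 1) + 2·7^i) + 2·7^i = 5·6^i + 2·7^(i + 1) = 5·6^((i+1) - 1) + 2·7^(i+1),
which is the claimed formula at n = i+1.
This completes the induction.

v_n = 5·6^(n - 1) + 2·7^n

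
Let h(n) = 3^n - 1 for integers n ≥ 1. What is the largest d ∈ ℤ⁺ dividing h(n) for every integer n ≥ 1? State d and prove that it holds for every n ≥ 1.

Computing the first values: h(1) = 2 and h(2) = 8; gcd(2, 8) = 2, so d ≤ 2.
We prove 2 | 3^n - 1 for all n ≥ 1 by induction on n.
When n = 1: h(1) = 2 = 2·(1), so 2 | h(1).
Suppose the result is true for n = j, i.e. 2 | h(j). Then
3^{j+1} − 1^{j+1} = 3·3^j − 1·1^j = 3·(3^j − 1^j) + (2)·1^j. The first term is divisible by 2 by the inductive hypothesis, and the second term (2)·1^j is divisible by 2 since 2 | 2. Hence 2 | h(j+1).
By induction, the statement is established for all n ≥ 1.
Therefore the largest such d is 2.

d = 2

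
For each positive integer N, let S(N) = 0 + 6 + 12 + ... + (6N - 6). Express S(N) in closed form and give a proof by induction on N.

We claim S(N) = 3N(N - 1) for all N ≥ 1.
For the base case N = 1: S(1) = 0, and the closed form gives 0. They agree.
Inductive step: assume the claim holds for N = p, so S(p) = 3p(p - 1).
Then S(p+1) = S(p) + (6p) = (3p(p - 1)) + (6p).
Simplifying, S(p+1) = 3p(p + 1) = 3(p+1)((p+1) - 1),
which is the closed form with N = p+1.
Hence, by induction on N, the claim holds for every N ≥ 1.

S(N) = 3N(N - 1)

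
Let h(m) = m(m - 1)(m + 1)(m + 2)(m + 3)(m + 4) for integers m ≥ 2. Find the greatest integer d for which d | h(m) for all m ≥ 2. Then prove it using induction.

Computing the first values: h(2) = 720 and h(3) = 5040; gcd(720, 5040) = 720, so d ≤ 720.
We prove 720 | m(m - 1)(m + 1)(m + 2)(m + 3)(m + 4) for all m ≥ 2 by induction on m.
When m = 2: h(2) = 720 = 720·(1), so 720 | h(2).
Inductive step: assume the claim holds for m = j, i.e. 720 | h(j). Then
h(j+1) − h(j) = j·(j+1)·(j+2)·(j+3)·(j+4)·(j+5) − (j-1)·j·(j+1)·(j+2)·(j+3)·(j+4) = j·(j+1)·(j+2)·(j+3)·(j+4)·[(j+5) − (j-1)] = 6·j·(j+1)·(j+2)·(j+3)·(j+4). The product of 5 consecutive integers is divisible by (5)! = 120, so h(j+1) − h(j) is divisible by 6·120 = 720. By the inductive hypothesis 720 | h(j), hence 720 | h(j+1).
By the principle of mathematical induction, the result holds for all m ≥ 2.
Therefore the largest such d is 720.

d = 720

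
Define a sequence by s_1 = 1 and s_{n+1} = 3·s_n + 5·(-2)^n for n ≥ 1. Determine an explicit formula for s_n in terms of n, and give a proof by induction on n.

s_n = -(-2)^n - 3^(n - 1)

Computing the first terms: s_1 = 1, s_2 = -7, s_3 = -1. This suggests s_n = -(-2)^n - 3^(n - 1).
Base step (n = 1): the formula gives 1 = 1 = s_1.
For the inductive step, assume it holds for an arbitrary p ≥ 1, so s_p = -(-2)^p - 3^(p - 1).
Then s_{p+1} = 3·s_p + 5·(-2)^p = 3·(-(-2)^p - 3^(p - 1)) + 5·(-2)^p = -(-2)^(p + 1) - 3^p = -(-2)^(p+1) - 3^((p+1) - 1),
which is the claimed formula at n = p+1.
By induction, the statement is established for all n ≥ 1.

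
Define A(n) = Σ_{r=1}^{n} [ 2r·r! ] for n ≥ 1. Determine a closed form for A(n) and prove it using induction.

A(n) = (2n + 2)n! - 2

We claim A(n) = (2n + 2)n! - 2 for all n ≥ 1.
For the base case n = 1: A(1) = 2, and the closed form gives 2. They agree.
Inductive step: assume the claim holds for n = r, so A(r) = (2r + 2)r! - 2.
Then A(r+1) = A(r) + (2(r + 1)(r + 1)!) = ((2r + 2)r! - 2) + (2(r + 1)(r + 1)!).
Simplifying, A(r+1) = (2(r+1) + 2)(r+1)! - 2,
which is the closed form with n = r+1.
By induction, the statement is established for all n ≥ 1.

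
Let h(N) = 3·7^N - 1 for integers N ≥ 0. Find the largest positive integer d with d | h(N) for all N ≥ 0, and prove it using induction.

Computing the first values: h(0) = 2 and h(1) = 20; gcd(2, 20) = 2, so d ≤ 2.
We prove 2 | 3·7^N - 1 for all N ≥ 0 by induction on N.
For the base case N = 0: h(0) = 2 = 2·(1), so 2 | h(0).
Suppose the result is true for N = p, i.e. 2 | h(p). Then
h(p+1) = 3·7^(p+1) - 1 = 7·(3·7^p - 1) + 6 = 7·h(p) + 6. The first term is divisible by 2 by the inductive hypothesis, and 6 is divisible by 2. Hence 2 | h(p+1).
This completes the induction.
Therefore the largest such d is 2.

d = 2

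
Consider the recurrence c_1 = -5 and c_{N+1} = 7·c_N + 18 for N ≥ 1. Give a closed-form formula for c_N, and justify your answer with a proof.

Computing the first terms: c_1 = -5, c_2 = -17, c_3 = -101. This suggests c_N = -2·7^(N - 1) - 3.
Base case (N = 1): the formula gives -5 = -5 = c_1.
Suppose the result is true for N = i, so c_i = -2·7^(i - 1) - 3.
Then c_{i+1} = 7·c_i + 18 = 7·(-2·7^(i - 1) - 3) + 18 = -2·7^i - 3 = -2·7^((i+1) - 1) - 3,
which is the claimed formula at N = i+1.
By the principle of mathematical induction, the result holds for all N ≥ 1.

c_N = -2·7^(N - 1) - 3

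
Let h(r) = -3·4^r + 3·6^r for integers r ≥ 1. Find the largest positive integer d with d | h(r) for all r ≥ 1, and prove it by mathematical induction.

Computing the first values: h(1) = 6 and h(2) = 60; gcd(6, 60) = 6, so d ≤ 6.
We prove 6 | -3·4^r + 3·6^r for all r ≥ 1 by induction on r.
When r = 1: h(1) = 6 = 6·(1), so 6 | h(1).
Inductive step: assume the claim holds for r = p, i.e. 6 | h(p). Then
h(p+1) − 6·h(p) = (-3·4^(p+1) + 3·6^(p+1)) − 6·(-3·4^p + 3·6^p) = (-3)·4^p·(4 − 6) = (6)·4^p. Since 6 | h(p) by the inductive hypothesis, 6 | 6·h(p); and 6 | 6 since 6 = 6·1. Therefore 6 | h(p+1).
Hence, by induction on r, the claim holds for every r ≥ 1.
Therefore the largest such d is 6.

d = 6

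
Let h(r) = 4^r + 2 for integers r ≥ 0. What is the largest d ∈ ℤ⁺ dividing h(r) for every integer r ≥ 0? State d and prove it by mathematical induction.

d = 3

Computing the first values: h(0) = 3 and h(1) = 6; gcd(3, 6) = 3, so d ≤ 3.
We prove 3 | 4^r + 2 for all r ≥ 0 by induction on r.
For the base case r = 0: h(0) = 3 = 3·(1), so 3 | h(0).
Inductive step: suppose the statement holds for some j ≥ 0, i.e. 3 | h(j). Then
h(j+1) = 4^(j+1) + 2 = 4·(4^j + 2) - 6 = 4·h(j) - 6. The first term is divisible by 3 by the inductive hypothesis, and -6 is divisible by 3. Hence 3 | h(j+1).
This completes the induction.
Therefore the largest such d is 3.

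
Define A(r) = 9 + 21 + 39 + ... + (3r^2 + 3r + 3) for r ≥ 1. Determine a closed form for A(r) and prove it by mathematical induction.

A(r) = r(r^2 + 3r + 5)

We claim A(r) = r(r^2 + 3r + 5) for all r ≥ 1.
When r = 1: A(1) = 9, and the closed form gives 9. They agree.
Inductive step: suppose the statement holds for some k ≥ 1, so A(k) = k(k^2 + 3k + 5).
Then A(k+1) = A(k) + (3k + 3(k + 1)^2 + 6) = (k(k^2 + 3k + 5)) + (3k + 3(k + 1)^2 + 6).
Simplifying, A(k+1) = (k + 1)(k^2 + 5k + 9) = (k+1)((k+1)^2 + 3(k+1) + 5),
which is the closed form with r = k+1.
Hence, by induction on r, the claim holds for every r ≥ 1.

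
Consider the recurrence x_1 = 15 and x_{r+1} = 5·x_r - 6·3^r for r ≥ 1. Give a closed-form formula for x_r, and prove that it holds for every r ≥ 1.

Computing the first terms: x_1 = 15, x_2 = 57, x_3 = 231. This suggests x_r = 3^(r + 1) + 6·5^(r - 1).
Base step (r = 1): the formula gives 15 = 15 = x_1.
Suppose the result is true for r = p, so x_p = 3^(p + 1) + 6·5^(p - 1).
Then x_{p+1} = 5·x_p - 6·3^p = 5·(3^(p + 1) + 6·5^(p - 1)) - 6·3^p = 3^(p + 2) + 6·5^p = 3^((p+1) + 1) + 6·5^((p+1) - 1),
which is the claimed formula at r = p+1.
Hence, by induction on r, the claim holds for every r ≥ 1.

x_r = 3^(r + 1) + 6·5^(r - 1)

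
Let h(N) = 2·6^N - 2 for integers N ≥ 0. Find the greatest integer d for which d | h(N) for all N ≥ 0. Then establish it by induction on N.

d = 10

Computing the first values: h(0) = 0 and h(1) = 10; gcd(0, 10) = 10, so d ≤ 10.
We prove 10 | 2·6^N - 2 for all N ≥ 0 by induction on N.
When N = 0: h(0) = 0 = 10·(0), so 10 | h(0).
Suppose the result is true for N = r, i.e. 10 | h(r). Then
h(r+1) = 2·6^(r+1) - 2 = 6·(2·6^r - 2) + 10 = 6·h(r) + 10. The first term is divisible by 10 by the inductive hypothesis, and 10 is divisible by 10. Hence 10 | h(r+1).
By the principle of mathematical induction, the result holds for all N ≥ 0.
Therefore the largest such d is 10.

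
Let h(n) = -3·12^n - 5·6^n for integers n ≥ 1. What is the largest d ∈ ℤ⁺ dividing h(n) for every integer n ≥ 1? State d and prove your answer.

d = 6

Computing the first values: h(1) = -66 and h(2) = -612; gcd(-66, -612) = 6, so d ≤ 6.
We prove 6 | -3·12^n - 5·6^n for all n ≥ 1 by induction on n.
Base case (n = 1): h(1) = -66 = 6·(-11), so 6 | h(1).
Inductive step: suppose the statement holds for some m ≥ 1, i.e. 6 | h(m). Then
h(m+1) − 12·h(m) = (-3·12^(m+1) - 5·6^(m+1)) − 12·(-3·12^m - 5·6^m) = (-5)·6^m·(6 − 12) = (30)·6^m. Since 6 | h(m) by the inductive hypothesis, 6 | 12·h(m); and 6 | 30 since 30 = 6·5. Therefore 6 | h(m+1).
This completes the induction.
Therefore the largest such d is 6.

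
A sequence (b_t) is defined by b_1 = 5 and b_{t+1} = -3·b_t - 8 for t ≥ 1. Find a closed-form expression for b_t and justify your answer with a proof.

b_t = 7(-3)^(t - 1) - 2

Computing the first terms: b_1 = 5, b_2 = -23, b_3 = 61. This suggests b_t = 7(-3)^(t - 1) - 2.
For the base case t = 1: the formula gives 5 = 5 = b_1.
Inductive step: suppose the statement holds for some m ≥ 1, so b_m = 7(-3)^(m - 1) - 2.
Then b_{m+1} = -3·b_m - 8 = -3·(7(-3)^(m - 1) - 2) - 8 = 7(-3)^m - 2 = 7(-3)^((m+1) - 1) - 2,
which is the claimed formula at t = m+1.
By the principle of mathematical induction, the result holds for all t ≥ 1.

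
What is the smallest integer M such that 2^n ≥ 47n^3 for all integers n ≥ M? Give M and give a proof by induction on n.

M = 19

At n = 18: 262144 < 274104, so the inequality fails and M ≥ 19. We prove 2^n ≥ 47n^3 for all n ≥ 19.
Base step (n = 19): 2^n = 524288 and 47n^3 = 322373, so 524288 ≥ 322373.
Inductive step: suppose the statement holds for some m ≥ 19, so 2^m ≥ 47m^3.
Then 2^(m + 1) = 2·(2^m) ≥ 2·(47m^3).
Also, for m ≥ 19 we have 2·(47m^3) ≥ 47(m+1)^3, since 2 ≥ (1 + 1/m)^3 for all m ≥ 19.
Combining, 2^(m + 1) ≥ 47(m+1)^3.
By the principle of mathematical induction, the result holds for all n ≥ 19.
Hence the smallest such M is 19.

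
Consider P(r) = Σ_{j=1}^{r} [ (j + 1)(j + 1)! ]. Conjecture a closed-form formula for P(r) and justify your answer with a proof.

P(r) = (r + 2)! - 2

We claim P(r) = (r + 2)! - 2 for all r ≥ 1.
When r = 1: P(1) = 4, and the closed form gives 4. They agree.
For the inductive step, assume it holds for an arbitrary j ≥ 1, so P(j) = (j + 2)! - 2.
Then P(j+1) = P(j) + ((j + 2)(j + 2)!) = ((j + 2)! - 2) + ((j + 2)(j + 2)!).
Simplifying, P(j+1) = ((j+1) + 2)! - 2,
which is the closed form with r = j+1.
This completes the induction.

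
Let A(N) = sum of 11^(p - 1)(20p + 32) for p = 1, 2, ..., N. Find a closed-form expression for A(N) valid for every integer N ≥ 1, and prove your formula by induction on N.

A(N) = 11^N(2N + 3) - 3

We claim A(N) = 11^N(2N + 3) - 3 for all N ≥ 1.
Base case (N = 1): A(1) = 52, and the closed form gives 52. They agree.
Inductive step: assume the claim holds for N = p, so A(p) = 11^p(2p + 3) - 3.
Then A(p+1) = A(p) + (11^p(20p + 52)) = (11^p(2p + 3) - 3) + (11^p(20p + 52)).
Simplifying, A(p+1) = 22·11^p·p + 55·11^p - 3 = 11^(p+1)(2(p+1) + 3) - 3,
which is the closed form with N = p+1.
By induction, the statement is established for all N ≥ 1.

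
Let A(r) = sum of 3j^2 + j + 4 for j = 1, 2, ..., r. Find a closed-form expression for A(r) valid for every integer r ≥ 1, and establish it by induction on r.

We claim A(r) = r(r^2 + 2r + 5) for all r ≥ 1.
Base step (r = 1): A(1) = 8, and the closed form gives 8. They agree.
For the inductive step, assume it holds for an arbitrary j ≥ 1, so A(j) = j(j^2 + 2j + 5).
Then A(j+1) = A(j) + (j + 3(j + 1)^2 + 5) = (j(j^2 + 2j + 5)) + (j + 3(j + 1)^2 + 5).
Simplifying, A(j+1) = (j + 1)(j^2 + 4j + 8) = (j+1)((j+1)^2 + 2(j+1) + 5),
which is the closed form with r = j+1.
By the principle of mathematical induction, the result holds for all r ≥ 1.

A(r) = r(r^2 + 2r + 5)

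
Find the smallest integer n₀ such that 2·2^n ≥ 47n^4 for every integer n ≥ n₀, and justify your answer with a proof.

At n = 22: 8388608 < 11010032, so the inequality fails and n₀ ≥ 23. We prove 2·2^n ≥ 47n^4 for all n ≥ 23.
When n = 23: 2·2^n = 16777216 and 47n^4 = 13152527, so 16777216 ≥ 13152527.
Suppose the result is true for n = p, so 2·2^p ≥ 47p^4.
Then 2·2^(p + 1) = 2·(2·2^p) ≥ 2·(47p^4).
Also, for p ≥ 23 we have 2·(47p^4) ≥ 47(p+1)^4, since 2 ≥ (1 + 1/p)^4 for all p ≥ 23.
Combining, 2·2^(p + 1) ≥ 47(p+1)^4.
This completes the induction.
Hence the smallest such n₀ is 23.

n₀ = 23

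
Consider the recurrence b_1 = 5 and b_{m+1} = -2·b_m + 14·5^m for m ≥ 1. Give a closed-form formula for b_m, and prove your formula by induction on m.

Computing the first terms: b_1 = 5, b_2 = 60, b_3 = 230. This suggests b_m = -5(-2)^(m - 1) + 2·5^m.
Base step (m = 1): the formula gives 5 = 5 = b_1.
For the inductive step, assume it holds for an arbitrary k ≥ 1, so b_k = -5(-2)^(k - 1) + 2·5^k.
Then b_{k+1} = -2·b_k + 14·5^k = -2·(-5(-2)^(k - 1) + 2·5^k) + 14·5^k = -5(-2)^k + 2·5^(k + 1) = -5(-2)^((k+1) - 1) + 2·5^(k+1),
which is the claimed formula at m = k+1.
This completes the induction.

b_m = -5(-2)^(m - 1) + 2·5^m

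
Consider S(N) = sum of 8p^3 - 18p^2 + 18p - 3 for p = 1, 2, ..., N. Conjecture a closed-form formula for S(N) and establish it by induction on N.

S(N) = N(2N^3 - 2N^2 + 2N + 3)

We claim S(N) = N(2N^3 - 2N^2 + 2N + 3) for all N ≥ 1.
When N = 1: S(1) = 5, and the closed form gives 5. They agree.
Suppose the result is true for N = p, so S(p) = p(2p^3 - 2p^2 + 2p + 3).
Then S(p+1) = S(p) + (8p^3 + 6p^2 + 6p + 5) = (p(2p^3 - 2p^2 + 2p + 3)) + (8p^3 + 6p^2 + 6p + 5).
Simplifying, S(p+1) = (p + 1)(2p^3 + 4p^2 + 4p + 5) = (p+1)(2(p+1)^3 - 2(p+1)^2 + 2(p+1) + 3),
which is the closed form with N = p+1.
By induction, the statement is established for all N ≥ 1.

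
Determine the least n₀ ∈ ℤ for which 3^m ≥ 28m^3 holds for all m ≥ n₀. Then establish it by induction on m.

At m = 9: 19683 < 20412, so the inequality fails and n₀ ≥ 10. We prove 3^m ≥ 28m^3 for all m ≥ 10.
Base case (m = 10): 3^m = 59049 and 28m^3 = 28000, so 59049 ≥ 28000.
Inductive step: suppose the statement holds for some j ≥ 10, so 3^j ≥ 28j^3.
Then 3^(j + 1) = 3·(3^j) ≥ 3·(28j^3).
Also, for j ≥ 10 we have 3·(28j^3) ≥ 28(j+1)^3, since 3 ≥ (1 + 1/j)^3 for all j ≥ 10.
Combining, 3^(j + 1) ≥ 28(j+1)^3.
By induction, the statement is established for all m ≥ 10.
Hence the smallest such n₀ is 10.

n₀ = 10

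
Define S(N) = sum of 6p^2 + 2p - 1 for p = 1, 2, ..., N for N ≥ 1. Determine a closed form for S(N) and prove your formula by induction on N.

We claim S(N) = N(2N^2 + 4N + 1) for all N ≥ 1.
For the base case N = 1: S(1) = 7, and the closed form gives 7. They agree.
Suppose the result is true for N = p, so S(p) = p(2p^2 + 4p + 1).
Then S(p+1) = S(p) + (6p^2 + 14p + 7) = (p(2p^2 + 4p + 1)) + (6p^2 + 14p + 7).
Simplifying, S(p+1) = (p + 1)(2p^2 + 8p + 7) = (p+1)(2(p+1)^2 + 4(p+1) + 1),
which is the closed form with N = p+1.
By the principle of mathematical induction, the result holds for all N ≥ 1.

S(N) = N(2N^2 + 4N + 1)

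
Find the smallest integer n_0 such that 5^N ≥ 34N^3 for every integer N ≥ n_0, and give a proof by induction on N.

At N = 5: 3125 < 4250, so the inequality fails and n_0 ≥ 6. We prove 5^N ≥ 34N^3 for all N ≥ 6.
For the base case N = 6: 5^N = 15625 and 34N^3 = 7344, so 15625 ≥ 7344.
Inductive step: assume the claim holds for N = j, so 5^j ≥ 34j^3.
Then 5^(j + 1) = 5·(5^j) ≥ 5·(34j^3).
Also, for j ≥ 6 we have 5·(34j^3) ≥ 34(j+1)^3, since 5 ≥ (1 + 1/j)^3 for all j ≥ 6.
Combining, 5^(j + 1) ≥ 34(j+1)^3.
By induction, the statement is established for all N ≥ 6.
Hence the smallest such n_0 is 6.

n_0 = 6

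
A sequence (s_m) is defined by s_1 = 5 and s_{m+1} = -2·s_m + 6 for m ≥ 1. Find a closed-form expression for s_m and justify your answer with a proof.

Computing the first terms: s_1 = 5, s_2 = -4, s_3 = 14. This suggests s_m = 3(-2)^(m - 1) + 2.
Base step (m = 1): the formula gives 5 = 5 = s_1.
For the inductive step, assume it holds for an arbitrary j ≥ 1, so s_j = 3(-2)^(j - 1) + 2.
Then s_{j+1} = -2·s_j + 6 = -2·(3(-2)^(j - 1) + 2) + 6 = 3(-2)^j + 2 = 3(-2)^((j+1) - 1) + 2,
which is the claimed formula at m = j+1.
By induction, the statement is established for all m ≥ 1.

s_m = 3(-2)^(m - 1) + 2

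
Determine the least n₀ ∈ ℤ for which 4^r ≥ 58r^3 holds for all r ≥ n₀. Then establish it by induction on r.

At r = 7: 16384 < 19894, so the inequality fails and n₀ ≥ 8. We prove 4^r ≥ 58r^3 for all r ≥ 8.
Base case (r = 8): 4^r = 65536 and 58r^3 = 29696, so 65536 ≥ 29696.
For the inductive step, assume it holds for an arbitrary p ≥ 8, so 4^p ≥ 58p^3.
Then 4^(p + 1) = 4·(4^p) ≥ 4·(58p^3).
Also, for p ≥ 8 we have 4·(58p^3) ≥ 58(p+1)^3, since 4 ≥ (1 + 1/p)^3 for all p ≥ 8.
Combining, 4^(p + 1) ≥ 58(p+1)^3.
This completes the induction.
Hence the smallest such n₀ is 8.

n₀ = 8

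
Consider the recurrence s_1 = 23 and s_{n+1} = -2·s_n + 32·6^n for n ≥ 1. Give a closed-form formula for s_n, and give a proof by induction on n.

Computing the first terms: s_1 = 23, s_2 = 146, s_3 = 860. This suggests s_n = -(-2)^(n - 1) + 4·6^n.
Base case (n = 1): the formula gives 23 = 23 = s_1.
For the inductive step, assume it holds for an arbitrary i ≥ 1, so s_i = -(-2)^(i - 1) + 4·6^i.
Then s_{i+1} = -2·s_i + 32·6^i = -2·(-(-2)^(i - 1) + 4·6^i) + 32·6^i = -(-2)^i + 4·6^(i + 1) = -(-2)^((i+1) - 1) + 4·6^(i+1),
which is the claimed formula at n = i+1.
By the principle of mathematical induction, the result holds for all n ≥ 1.

s_n = -(-2)^(n - 1) + 4·6^n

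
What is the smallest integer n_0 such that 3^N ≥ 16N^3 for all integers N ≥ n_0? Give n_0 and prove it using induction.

n_0 = 9

At N = 8: 6561 < 8192, so the inequality fails and n_0 ≥ 9. We prove 3^N ≥ 16N^3 for all N ≥ 9.
Base step (N = 9): 3^N = 19683 and 16N^3 = 11664, so 19683 ≥ 11664.
For the inductive step, assume it holds for an arbitrary p ≥ 9, so 3^p ≥ 16p^3.
Then 3^(p + 1) = 3·(3^p) ≥ 3·(16p^3).
Also, for p ≥ 9 we have 3·(16p^3) ≥ 16(p+1)^3, since 3 ≥ (1 + 1/p)^3 for all p ≥ 9.
Combining, 3^(p + 1) ≥ 16(p+1)^3.
Hence, by induction on N, the claim holds for every N ≥ 9.
Hence the smallest such n_0 is 9.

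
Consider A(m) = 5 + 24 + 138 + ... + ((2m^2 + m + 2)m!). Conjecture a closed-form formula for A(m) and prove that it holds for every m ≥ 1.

We claim A(m) = (2m + 1)(m + 1)! - 1 for all m ≥ 1.
Base step (m = 1): A(1) = 5, and the closed form gives 5. They agree.
Suppose the result is true for m = j, so A(j) = (2j + 1)(j + 1)! - 1.
Then A(j+1) = A(j) + ((2j^2 + 5j + 5)(j + 1)!) = ((2j + 1)(j + 1)! - 1) + ((2j^2 + 5j + 5)(j + 1)!).
Simplifying, A(j+1) = (2(j+1) + 1)((j+1) + 1)! - 1,
which is the closed form with m = j+1.
Hence, by induction on m, the claim holds for every m ≥ 1.

A(m) = (2m + 1)(m + 1)! - 1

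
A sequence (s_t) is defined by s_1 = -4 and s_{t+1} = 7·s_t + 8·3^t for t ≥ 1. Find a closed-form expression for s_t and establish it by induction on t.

Computing the first terms: s_1 = -4, s_2 = -4, s_3 = 44. This suggests s_t = -2·3^t + 2·7^(t - 1).
Base case (t = 1): the formula gives -4 = -4 = s_1.
Suppose the result is true for t = j, so s_j = -2·3^j + 2·7^(j - 1).
Then s_{j+1} = 7·s_j + 8·3^j = 7·(-2·3^j + 2·7^(j - 1)) + 8·3^j = -2·3^(j + 1) + 2·7^j = -2·3^(j+1) + 2·7^((j+1) - 1),
which is the claimed formula at t = j+1.
Hence, by induction on t, the claim holds for every t ≥ 1.

s_t = -2·3^t + 2·7^(t - 1)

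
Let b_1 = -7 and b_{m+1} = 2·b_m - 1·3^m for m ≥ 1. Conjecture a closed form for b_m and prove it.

b_m = -2^(m + 1) - 3^m

Computing the first terms: b_1 = -7, b_2 = -17, b_3 = -43. This suggests b_m = -2^(m + 1) - 3^m.
When m = 1: the formula gives -7 = -7 = b_1.
Suppose the result is true for m = k, so b_k = -2^(k + 1) - 3^k.
Then b_{k+1} = 2·b_k - 1·3^k = 2·(-2^(k + 1) - 3^k) - 1·3^k = -2^(k + 2) - 3^(k + 1) = -2^((k+1) + 1) - 3^(k+1),
which is the claimed formula at m = k+1.
This completes the induction.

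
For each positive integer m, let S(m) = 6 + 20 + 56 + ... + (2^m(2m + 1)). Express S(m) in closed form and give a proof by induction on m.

S(m) = 2·2^m(2m - 1) + 2

We claim S(m) = 2·2^m(2m - 1) + 2 for all m ≥ 1.
Base case (m = 1): S(1) = 6, and the closed form gives 6. They agree.
Inductive step: assume the claim holds for m = r, so S(r) = 2·2^r(2r - 1) + 2.
Then S(r+1) = S(r) + (2^(r + 1)(2r + 3)) = (2·2^r(2r - 1) + 2) + (2^(r + 1)(2r + 3)).
Simplifying, S(r+1) = 8·2^r·r + 4·2^r + 2 = 2·2^(r+1)(2(r+1) - 1) + 2,
which is the closed form with m = r+1.
This completes the induction.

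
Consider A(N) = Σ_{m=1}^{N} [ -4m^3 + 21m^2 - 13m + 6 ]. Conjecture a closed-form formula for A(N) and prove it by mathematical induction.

We claim A(N) = -N(N^3 - 5N^2 - 3N - 3) for all N ≥ 1.
For the base case N = 1: A(1) = 10, and the closed form gives 10. They agree.
For the inductive step, assume it holds for an arbitrary m ≥ 1, so A(m) = m(-m^3 + 5m^2 + 3m + 3).
Then A(m+1) = A(m) + (-4m^3 + 9m^2 + 17m + 10) = (m(-m^3 + 5m^2 + 3m + 3)) + (-4m^3 + 9m^2 + 17m + 10).
Simplifying, A(m+1) = -(m + 1)(m^3 - 2m^2 - 10m - 10) = -(m+1)((m+1)^3 - 5(m+1)^2 - 3(m+1) - 3),
which is the closed form with N = m+1.
Hence, by induction on N, the claim holds for every N ≥ 1.

A(N) = -N(N^3 - 5N^2 - 3N - 3)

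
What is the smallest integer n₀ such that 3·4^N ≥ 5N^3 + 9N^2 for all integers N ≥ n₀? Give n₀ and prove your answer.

n₀ = 4

At N = 3: 192 < 216, so the inequality fails and n₀ ≥ 4. We prove 3·4^N ≥ 5N^3 + 9N^2 for all N ≥ 4.
Base step (N = 4): 3·4^N = 768 and 5N^3 + 9N^2 = 464, so 768 ≥ 464.
Inductive step: assume the claim holds for N = p, so 3·4^p ≥ 5p^3 + 9p^2.
Then 3·4^(p + 1) = 4·(3·4^p) ≥ 4·(5p^3 + 9p^2).
Also, for p ≥ 4 we have 4·(5p^3 + 9p^2) ≥ 5(p+1)^3 + 9(p+1)^2, since 4·(5p^3 + 9p^2) − (5(p+1)^3 + 9(p+1)^2) = 15p^3 + 12p^2 - 33p - 14, which is nonnegative for all p ≥ 4.
Combining, 3·4^(p + 1) ≥ 5(p+1)^3 + 9(p+1)^2.
This completes the induction.
Hence the smallest such n₀ is 4.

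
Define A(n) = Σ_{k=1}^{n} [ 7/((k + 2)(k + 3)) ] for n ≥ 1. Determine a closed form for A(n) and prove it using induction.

We claim A(n) = 7n/(3(n + 3)) for all n ≥ 1.
Base step (n = 1): A(1) = 7/12, and the closed form gives 7/12. They agree.
Inductive step: suppose the statement holds for some k ≥ 1, so A(k) = 7k/(3(k + 3)).
Then A(k+1) = A(k) + (7/((k + 3)(k + 4))) = (7k/(3(k + 3))) + (7/((k + 3)(k + 4))).
Simplifying, A(k+1) = 7(k + 1)/(3(k + 4)) = 7(k+1)/(3((k+1) + 3)),
which is the closed form with n = k+1.
This completes the induction.

A(n) = 7n/(3(n + 3))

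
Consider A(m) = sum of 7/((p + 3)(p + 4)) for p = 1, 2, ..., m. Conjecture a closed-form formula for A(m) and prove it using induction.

We claim A(m) = 7m/(4(m + 4)) for all m ≥ 1.
Base case (m = 1): A(1) = 7/20, and the closed form gives 7/20. They agree.
Inductive step: suppose the statement holds for some p ≥ 1, so A(p) = 7p/(4(p + 4)).
Then A(p+1) = A(p) + (7/((p + 4)(p + 5))) = (7p/(4(p + 4))) + (7/((p + 4)(p + 5))).
Simplifying, A(p+1) = 7(p + 1)/(4(p + 5)) = 7(p+1)/(4((p+1) + 4)),
which is the closed form with m = p+1.
By the principle of mathematical induction, the result holds for all m ≥ 1.

A(m) = 7m/(4(m + 4))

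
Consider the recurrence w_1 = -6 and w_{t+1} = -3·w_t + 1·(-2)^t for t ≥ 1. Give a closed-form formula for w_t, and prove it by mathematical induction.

w_t = (-2)^t - 4(-3)^(t - 1)

Computing the first terms: w_1 = -6, w_2 = 16, w_3 = -44. This suggests w_t = (-2)^t - 4(-3)^(t - 1).
When t = 1: the formula gives -6 = -6 = w_1.
Suppose the result is true for t = k, so w_k = (-2)^k - 4(-3)^(k - 1).
Then w_{k+1} = -3·w_k + 1·(-2)^k = -3·((-2)^k - 4(-3)^(k - 1)) + 1·(-2)^k = (-2)^(k + 1) - 4(-3)^k = (-2)^(k+1) - 4(-3)^((k+1) - 1),
which is the claimed formula at t = k+1.
By induction, the statement is established for all t ≥ 1.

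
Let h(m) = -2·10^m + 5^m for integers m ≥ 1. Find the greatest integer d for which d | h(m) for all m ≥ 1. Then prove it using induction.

Computing the first values: h(1) = -15 and h(2) = -175; gcd(-15, -175) = 5, so d ≤ 5.
We prove 5 | -2·10^m + 5^m for all m ≥ 1 by induction on m.
Base step (m = 1): h(1) = -15 = 5·(-3), so 5 | h(1).
For the inductive step, assume it holds for an arbitrary p ≥ 1, i.e. 5 | h(p). Then
h(p+1) − 10·h(p) = (-2·10^(p+1) + 5^(p+1)) − 10·(-2·10^p + 5^p) = (1)·5^p·(5 − 10) = (-5)·5^p. Since 5 | h(p) by the inductive hypothesis, 5 | 10·h(p); and 5 | -5 since -5 = 5·-1. Therefore 5 | h(p+1).
This completes the induction.
Therefore the largest such d is 5.

d = 5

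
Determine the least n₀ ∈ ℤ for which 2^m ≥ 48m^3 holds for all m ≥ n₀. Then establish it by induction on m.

n₀ = 19

At m = 18: 262144 < 279936, so the inequality fails and n₀ ≥ 19. We prove 2^m ≥ 48m^3 for all m ≥ 19.
Base step (m = 19): 2^m = 524288 and 48m^3 = 329232, so 524288 ≥ 329232.
Suppose the result is true for m = j, so 2^j ≥ 48j^3.
Then 2^(j + 1) = 2·(2^j) ≥ 2·(48j^3).
Also, for j ≥ 19 we have 2·(48j^3) ≥ 48(j+1)^3, since 2 ≥ (1 + 1/j)^3 for all j ≥ 19.
Combining, 2^(j + 1) ≥ 48(j+1)^3.
Hence, by induction on m, the claim holds for every m ≥ 19.
Hence the smallest such n₀ is 19.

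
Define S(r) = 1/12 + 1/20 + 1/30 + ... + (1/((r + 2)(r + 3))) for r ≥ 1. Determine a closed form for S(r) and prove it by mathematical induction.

S(r) = r/(3(r + 3))

We claim S(r) = r/(3(r + 3)) for all r ≥ 1.
Base case (r = 1): S(1) = 1/12, and the closed form gives 1/12. They agree.
Inductive step: assume the claim holds for r = k, so S(k) = k/(3(k + 3)).
Then S(k+1) = S(k) + (1/((k + 3)(k + 4))) = (k/(3(k + 3))) + (1/((k + 3)(k + 4))).
Simplifying, S(k+1) = (k + 1)/(3(k + 4)) = (k+1)/(3((k+1) + 3)),
which is the closed form with r = k+1.
By the principle of mathematical induction, the result holds for all r ≥ 1.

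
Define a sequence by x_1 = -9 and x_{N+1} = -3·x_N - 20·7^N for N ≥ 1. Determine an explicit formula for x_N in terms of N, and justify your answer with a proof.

Computing the first terms: x_1 = -9, x_2 = -113, x_3 = -641. This suggests x_N = 5(-3)^(N - 1) - 2·7^N.
When N = 1: the formula gives -9 = -9 = x_1.
Inductive step: assume the claim holds for N = j, so x_j = 5(-3)^(j - 1) - 2·7^j.
Then x_{j+1} = -3·x_j - 20·7^j = -3·(5(-3)^(j - 1) - 2·7^j) - 20·7^j = 5(-3)^j - 2·7^(j + 1) = 5(-3)^((j+1) - 1) - 2·7^(j+1),
which is the claimed formula at N = j+1.
By the principle of mathematical induction, the result holds for all N ≥ 1.

x_N = 5(-3)^(N - 1) - 2·7^N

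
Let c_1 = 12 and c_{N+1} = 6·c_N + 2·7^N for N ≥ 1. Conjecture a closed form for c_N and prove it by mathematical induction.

c_N = -2·6^(N - 1) + 2·7^N

Computing the first terms: c_1 = 12, c_2 = 86, c_3 = 614. This suggests c_N = -2·6^(N - 1) + 2·7^N.
Base step (N = 1): the formula gives 12 = 12 = c_1.
Inductive step: suppose the statement holds for some k ≥ 1, so c_k = -2·6^(k - 1) + 2·7^k.
Then c_{k+1} = 6·c_k + 2·7^k = 6·(-2·6^(k - 1) + 2·7^k) + 2·7^k = -2·6^k + 2·7^(k + 1) = -2·6^((k+1) - 1) + 2·7^(k+1),
which is the claimed formula at N = k+1.
This completes the induction.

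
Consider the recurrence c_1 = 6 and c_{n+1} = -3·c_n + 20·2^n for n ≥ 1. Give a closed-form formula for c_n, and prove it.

Computing the first terms: c_1 = 6, c_2 = 22, c_3 = 14. This suggests c_n = -2(-3)^(n - 1) + 2^(n + 2).
When n = 1: the formula gives 6 = 6 = c_1.
Suppose the result is true for n = j, so c_j = -2(-3)^(j - 1) + 2^(j + 2).
Then c_{j+1} = -3·c_j + 20·2^j = -3·(-2(-3)^(j - 1) + 2^(j + 2)) + 20·2^j = -2(-3)^j + 2^(j + 3) = -2(-3)^((j+1) - 1) + 2^((j+1) + 2),
which is the claimed formula at n = j+1.
By the principle of mathematical induction, the result holds for all n ≥ 1.

c_n = -2(-3)^(n - 1) + 2^(n + 2)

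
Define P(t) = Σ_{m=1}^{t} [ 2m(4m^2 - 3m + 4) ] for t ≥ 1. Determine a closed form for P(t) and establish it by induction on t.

P(t) = t(t + 1)(2t^2 + 3)

We claim P(t) = t(t + 1)(2t^2 + 3) for all t ≥ 1.
For the base case t = 1: P(1) = 10, and the closed form gives 10. They agree.
Inductive step: suppose the statement holds for some m ≥ 1, so P(m) = m(2m^3 + 2m^2 + 3m + 3).
Then P(m+1) = P(m) + (8m^3 + 18m^2 + 20m + 10) = (m(2m^3 + 2m^2 + 3m + 3)) + (8m^3 + 18m^2 + 20m + 10).
Simplifying, P(m+1) = (m + 1)(m + 2)(2m^2 + 4m + 5) = (m+1)((m+1) + 1)(2(m+1)^2 + 3),
which is the closed form with t = m+1.
This completes the induction.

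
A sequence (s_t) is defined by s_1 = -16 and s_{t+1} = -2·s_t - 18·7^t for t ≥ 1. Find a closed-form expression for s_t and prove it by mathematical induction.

s_t = (-2)^t - 2·7^t

Computing the first terms: s_1 = -16, s_2 = -94, s_3 = -694. This suggests s_t = (-2)^t - 2·7^t.
When t = 1: the formula gives -16 = -16 = s_1.
Inductive step: assume the claim holds for t = j, so s_j = (-2)^j - 2·7^j.
Then s_{j+1} = -2·s_j - 18·7^j = -2·((-2)^j - 2·7^j) - 18·7^j = (-2)^(j + 1) - 2·7^(j + 1),
which is the claimed formula at t = j+1.
By induction, the statement is established for all t ≥ 1.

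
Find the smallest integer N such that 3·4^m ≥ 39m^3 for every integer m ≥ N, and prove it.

N = 6

At m = 5: 3072 < 4875, so the inequality fails and N ≥ 6. We prove 3·4^m ≥ 39m^3 for all m ≥ 6.
For the base case m = 6: 3·4^m = 12288 and 39m^3 = 8424, so 12288 ≥ 8424.
Inductive step: suppose the statement holds for some i ≥ 6, so 3·4^i ≥ 39i^3.
Then 3·4^(i + 1) = 4·(3·4^i) ≥ 4·(39i^3).
Also, for i ≥ 6 we have 4·(39i^3) ≥ 39(i+1)^3, since 4 ≥ (1 + 1/i)^3 for all i ≥ 6.
Combining, 3·4^(i + 1) ≥ 39(i+1)^3.
By the principle of mathematical induction, the result holds for all m ≥ 6.
Hence the smallest such N is 6.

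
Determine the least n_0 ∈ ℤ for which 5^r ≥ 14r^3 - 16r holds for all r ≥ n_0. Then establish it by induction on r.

At r = 4: 625 < 832, so the inequality fails and n_0 ≥ 5. We prove 5^r ≥ 14r^3 - 16r for all r ≥ 5.
For the base case r = 5: 5^r = 3125 and 14r^3 - 16r = 1670, so 3125 ≥ 1670.
For the inductive step, assume it holds for an arbitrary m ≥ 5, so 5^m ≥ 14m^3 - 16m.
Then 5^(m + 1) = 5·(5^m) ≥ 5·(14m^3 - 16m).
Also, for m ≥ 5 we have 5·(14m^3 - 16m) ≥ 14(m+1)^3 - 16(m+1), since 5·(14m^3 - 16m) − (14(m+1)^3 - 16(m+1)) = 56m^3 - 42m^2 - 106m + 2, which is nonnegative for all m ≥ 5.
Combining, 5^(m + 1) ≥ 14(m+1)^3 - 16(m+1).
By the principle of mathematical induction, the result holds for all r ≥ 5.
Hence the smallest such n_0 is 5.

n_0 = 5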